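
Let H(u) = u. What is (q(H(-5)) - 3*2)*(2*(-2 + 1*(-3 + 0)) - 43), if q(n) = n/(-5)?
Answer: 265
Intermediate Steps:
q(n) = -n/5 (q(n) = n*(-⅕) = -n/5)
(q(H(-5)) - 3*2)*(2*(-2 + 1*(-3 + 0)) - 43) = (-⅕*(-5) - 3*2)*(2*(-2 + 1*(-3 + 0)) - 43) = (1 - 6)*(2*(-2 + 1*(-3)) - 43) = -5*(2*(-2 - 3) - 43) = -5*(2*(-5) - 43) = -5*(-10 - 43) = -5*(-53) = 265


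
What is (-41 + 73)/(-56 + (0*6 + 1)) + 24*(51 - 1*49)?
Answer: 2608/55 ≈ 47.418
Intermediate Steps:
(-41 + 73)/(-56 + (0*6 + 1)) + 24*(51 - 1*49) = 32/(-56 + (0 + 1)) + 24*(51 - 49) = 32/(-56 + 1) + 24*2 = 32/(-55) + 48 = 32*(-1/55) + 48 = -32/55 + 48 = 2608/55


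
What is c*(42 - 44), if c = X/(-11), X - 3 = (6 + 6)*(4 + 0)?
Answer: 102/11 ≈ 9.2727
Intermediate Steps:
X = 51 (X = 3 + (6 + 6)*(4 + 0) = 3 + 12*4 = 3 + 48 = 51)
c = -51/11 (c = 51/(-11) = 51*(-1/11) = -51/11 ≈ -4.6364)
c*(42 - 44) = -51*(42 - 44)/11 = -51/11*(-2) = 102/11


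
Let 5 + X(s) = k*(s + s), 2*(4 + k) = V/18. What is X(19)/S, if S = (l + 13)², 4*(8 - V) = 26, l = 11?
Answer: -1865/6912 ≈ -0.26982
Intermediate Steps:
V = 3/2 (V = 8 - ¼*26 = 8 - 13/2 = 3/2 ≈ 1.5000)
k = -95/24 (k = -4 + ((3/2)/18)/2 = -4 + ((3/2)*(1/18))/2 = -4 + (½)*(1/12) = -4 + 1/24 = -95/24 ≈ -3.9583)
X(s) = -5 - 95*s/12 (X(s) = -5 - 95*(s + s)/24 = -5 - 95*s/12)
S = 576 (S = (11 + 13)² = 24² = 576)
X(19)/S = (-5 - 95/12*19)/576 = (-5 - 1805/12)*(1/576) = -1865/12*1/576 = -1865/6912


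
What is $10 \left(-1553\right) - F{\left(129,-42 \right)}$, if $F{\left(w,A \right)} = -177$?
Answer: $-15353$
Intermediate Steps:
$10 \left(-1553\right) - F{\left(129,-42 \right)} = 10 \left(-1553\right) - -177 = -15530 + 177 = -15353$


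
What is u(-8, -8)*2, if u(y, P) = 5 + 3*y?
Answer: -38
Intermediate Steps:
u(-8, -8)*2 = (5 + 3*(-8))*2 = (5 - 24)*2 = -19*2 = -38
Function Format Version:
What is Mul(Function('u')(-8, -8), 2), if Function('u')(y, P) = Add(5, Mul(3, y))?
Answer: -38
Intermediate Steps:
Mul(Function('u')(-8, -8), 2) = Mul(Add(5, Mul(3, -8)), 2) = Mul(Add(5, -24), 2) = Mul(-19, 2) = -38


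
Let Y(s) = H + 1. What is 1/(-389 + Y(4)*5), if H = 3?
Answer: -1/369 ≈ -0.0027100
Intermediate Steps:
Y(s) = 4 (Y(s) = 3 + 1 = 4)
1/(-389 + Y(4)*5) = 1/(-389 + 4*5) = 1/(-389 + 20) = 1/(-369) = -1/369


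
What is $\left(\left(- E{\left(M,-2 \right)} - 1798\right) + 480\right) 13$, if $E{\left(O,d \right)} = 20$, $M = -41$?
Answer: $-17394$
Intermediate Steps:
$\left(\left(- E{\left(M,-2 \right)} - 1798\right) + 480\right) 13 = \left(\left(\left(-1\right) 20 - 1798\right) + 480\right) 13 = \left(\left(-20 - 1798\right) + 480\right) 13 = \left(-1818 + 480\right) 13 = \left(-1338\right) 13 = -17394$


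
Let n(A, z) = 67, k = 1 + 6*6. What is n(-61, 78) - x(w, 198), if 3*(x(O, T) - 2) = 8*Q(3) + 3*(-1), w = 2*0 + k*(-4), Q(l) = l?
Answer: 58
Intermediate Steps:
k = 37 (k = 1 + 36 = 37)
w = -148 (w = 2*0 + 37*(-4) = 0 - 148 = -148)
x(O, T) = 9 (x(O, T) = 2 + (8*3 + 3*(-1))/3 = 2 + (24 - 3)/3 = 2 + (⅓)*21 = 2 + 7 = 9)
n(-61, 78) - x(w, 198) = 67 - 1*9 = 67 - 9 = 58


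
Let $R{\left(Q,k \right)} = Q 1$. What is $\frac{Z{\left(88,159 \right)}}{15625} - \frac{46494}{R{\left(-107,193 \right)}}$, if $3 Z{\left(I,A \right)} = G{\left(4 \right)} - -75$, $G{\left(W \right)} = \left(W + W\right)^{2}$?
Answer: $\frac{2179421123}{5015625} \approx 434.53$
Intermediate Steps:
$G{\left(W \right)} = 4 W^{2}$ ($G{\left(W \right)} = \left(2 W\right)^{2} = 4 W^{2}$)
$R{\left(Q,k \right)} = Q$
$Z{\left(I,A \right)} = \frac{139}{3}$ ($Z{\left(I,A \right)} = \frac{4 \cdot 4^{2} - -75}{3} = \frac{4 \cdot 16 + 75}{3} = \frac{64 + 75}{3} = \frac{1}{3} \cdot 139 = \frac{139}{3}$)
$\frac{Z{\left(88,159 \right)}}{15625} - \frac{46494}{R{\left(-107,193 \right)}} = \frac{139}{3 \cdot 15625} - \frac{46494}{-107} = \frac{139}{3} \cdot \frac{1}{15625} - - \frac{46494}{107} = \frac{139}{46875} + \frac{46494}{107} = \frac{2179421123}{5015625}$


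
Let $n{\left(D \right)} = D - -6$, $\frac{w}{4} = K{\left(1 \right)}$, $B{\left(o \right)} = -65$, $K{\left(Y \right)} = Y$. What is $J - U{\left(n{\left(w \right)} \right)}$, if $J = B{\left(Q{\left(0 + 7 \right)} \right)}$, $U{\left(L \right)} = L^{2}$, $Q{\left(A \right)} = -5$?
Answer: $-165$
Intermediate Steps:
$w = 4$ ($w = 4 \cdot 1 = 4$)
$n{\left(D \right)} = 6 + D$ ($n{\left(D \right)} = D + 6 = 6 + D$)
$J = -65$
$J - U{\left(n{\left(w \right)} \right)} = -65 - \left(6 + 4\right)^{2} = -65 - 10^{2} = -65 - 100 = -165$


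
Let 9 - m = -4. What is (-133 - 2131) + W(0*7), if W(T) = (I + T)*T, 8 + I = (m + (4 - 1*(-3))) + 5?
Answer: -2264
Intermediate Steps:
m = 13 (m = 9 - 1*(-4) = 9 + 4 = 13)
I = 17 (I = -8 + ((13 + (4 - 1*(-3))) + 5) = -8 + ((13 + (4 + 3)) + 5) = -8 + ((13 + 7) + 5) = -8 + (20 + 5) = -8 + 25 = 17)
W(T) = T*(17 + T) (W(T) = (17 + T)*T = T*(17 + T))
(-133 - 2131) + W(0*7) = (-133 - 2131) + (0*7)*(17 + 0*7) = -2264 + 0*(17 + 0) = -2264 + 0*17 = -2264 + 0 = -2264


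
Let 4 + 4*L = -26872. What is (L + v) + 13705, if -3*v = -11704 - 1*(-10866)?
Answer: 21796/3 ≈ 7265.3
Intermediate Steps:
L = -6719 (L = -1 + (1/4)*(-26872) = -1 - 6718 = -6719)
v = 838/3 (v = -(-11704 - 1*(-10866))/3 = -(-11704 + 10866)/3 = -1/3*(-838) = 838/3 ≈ 279.33)
(L + v) + 13705 = (-6719 + 838/3) + 13705 = -19319/3 + 13705 = 21796/3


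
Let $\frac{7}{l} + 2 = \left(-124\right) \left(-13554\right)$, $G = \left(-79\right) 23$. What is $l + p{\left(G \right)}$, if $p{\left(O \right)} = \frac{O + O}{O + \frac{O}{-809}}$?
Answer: $\frac{679842137}{339500188} \approx 2.0025$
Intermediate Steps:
$G = -1817$
$l = \frac{7}{1680694}$ ($l = \frac{7}{-2 - -1680696} = \frac{7}{-2 + 1680696} = \frac{7}{1680694} \approx 4.1649 \cdot 10^{-6}$)
$p{\left(O \right)} = \frac{809}{404}$ ($p{\left(O \right)} = \frac{2 O}{O + O \left(- \frac{1}{809}\right)} = \frac{2 O}{O - \frac{O}{809}} = \frac{2 O}{\frac{808}{809} O} = 2 O \frac{809}{808 O} = \frac{809}{404}$)
$l + p{\left(G \right)} = \frac{7}{1680694} + \frac{809}{404} = \frac{679842137}{339500188}$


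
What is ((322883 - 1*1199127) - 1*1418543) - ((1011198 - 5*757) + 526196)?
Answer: -3828396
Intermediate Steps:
((322883 - 1*1199127) - 1*1418543) - ((1011198 - 5*757) + 526196) = ((322883 - 1199127) - 1418543) - ((1011198 - 3785) + 526196) = (-876244 - 1418543) - (1007413 + 526196) = -2294787 - 1*1533609 = -2294787 - 1533609 = -3828396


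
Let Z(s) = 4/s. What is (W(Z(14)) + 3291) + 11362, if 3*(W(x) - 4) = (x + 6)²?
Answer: 2156515/147 ≈ 14670.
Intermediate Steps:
W(x) = 4 + (6 + x)²/3 (W(x) = 4 + (x + 6)²/3 = 4 + (6 + x)²/3)
(W(Z(14)) + 3291) + 11362 = ((4 + (6 + 4/14)²/3) + 3291) + 11362 = ((4 + (6 + 4*(1/14))²/3) + 3291) + 11362 = ((4 + (6 + 2/7)²/3) + 3291) + 11362 = ((4 + (44/7)²/3) + 3291) + 11362 = ((4 + (⅓)*(1936/49)) + 3291) + 11362 = ((4 + 1936/147) + 3291) + 11362 = (2524/147 + 3291) + 11362 = 486301/147 + 11362 = 2156515/147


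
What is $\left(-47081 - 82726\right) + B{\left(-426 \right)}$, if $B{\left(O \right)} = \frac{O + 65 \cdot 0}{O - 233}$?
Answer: $- \frac{85542387}{659} \approx -1.2981 \cdot 10^{5}$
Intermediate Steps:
$B{\left(O \right)} = \frac{O}{-233 + O}$ ($B{\left(O \right)} = \frac{O + 0}{-233 + O} = \frac{O}{-233 + O}$)
$\left(-47081 - 82726\right) + B{\left(-426 \right)} = \left(-47081 - 82726\right) - \frac{426}{-233 - 426} = -129807 - \frac{426}{-659} = -129807 - - \frac{426}{659} = -129807 + \frac{426}{659} = - \frac{85542387}{659}$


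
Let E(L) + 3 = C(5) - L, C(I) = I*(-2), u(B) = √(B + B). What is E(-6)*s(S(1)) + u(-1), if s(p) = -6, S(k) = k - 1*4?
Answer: 42 + I*√2 ≈ 42.0 + 1.4142*I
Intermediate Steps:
S(k) = -4 + k (S(k) = k - 4 = -4 + k)
u(B) = √2*√B (u(B) = √(2*B) = √2*√B)
C(I) = -2*I
E(L) = -13 - L (E(L) = -3 + (-2*5 - L) = -3 + (-10 - L) = -13 - L)
E(-6)*s(S(1)) + u(-1) = (-13 - 1*(-6))*(-6) + √2*√(-1) = (-13 + 6)*(-6) + √2*I = -7*(-6) + I*√2 = 42 + I*√2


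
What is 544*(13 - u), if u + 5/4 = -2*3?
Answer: 11016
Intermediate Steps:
u = -29/4 (u = -5/4 - 2*3 = -5/4 - 6 = -29/4 ≈ -7.2500)
544*(13 - u) = 544*(13 - 1*(-29/4)) = 544*(13 + 29/4) = 544*(81/4) = 11016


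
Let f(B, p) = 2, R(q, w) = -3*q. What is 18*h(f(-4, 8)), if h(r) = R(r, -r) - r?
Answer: -144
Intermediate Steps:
h(r) = -4*r (h(r) = -3*r - r = -4*r)
18*h(f(-4, 8)) = 18*(-4*2) = 18*(-8) = -144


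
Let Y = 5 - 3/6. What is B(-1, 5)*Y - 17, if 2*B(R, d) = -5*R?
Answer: -23/4 ≈ -5.7500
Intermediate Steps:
B(R, d) = -5*R/2 (B(R, d) = (-5*R)/2 = -5*R/2)
Y = 9/2 (Y = 5 - 3/6 = 5 - 1*½ = 5 - ½ = 9/2 ≈ 4.5000)
B(-1, 5)*Y - 17 = -5/2*(-1)*(9/2) - 17 = (5/2)*(9/2) - 17 = 45/4 - 17 = -23/4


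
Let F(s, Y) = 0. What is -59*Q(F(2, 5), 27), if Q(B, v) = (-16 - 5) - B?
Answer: 1239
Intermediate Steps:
Q(B, v) = -21 - B
-59*Q(F(2, 5), 27) = -59*(-21 - 1*0) = -59*(-21 + 0) = -59*(-21) = 1239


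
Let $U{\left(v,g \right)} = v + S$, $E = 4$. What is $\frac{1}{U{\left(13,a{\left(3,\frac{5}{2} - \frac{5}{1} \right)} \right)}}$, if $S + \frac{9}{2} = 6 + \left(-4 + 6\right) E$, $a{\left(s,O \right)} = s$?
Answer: $\frac{2}{45} \approx 0.044444$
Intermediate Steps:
$S = \frac{19}{2}$ ($S = - \frac{9}{2} + \left(6 + \left(-4 + 6\right) 4\right) = - \frac{9}{2} + \left(6 + 2 \cdot 4\right) = - \frac{9}{2} + \left(6 + 8\right) = - \frac{9}{2} + 14 = \frac{19}{2} \approx 9.5$)
$U{\left(v,g \right)} = \frac{19}{2} + v$ ($U{\left(v,g \right)} = v + \frac{19}{2} = \frac{19}{2} + v$)
$\frac{1}{U{\left(13,a{\left(3,\frac{5}{2} - \frac{5}{1} \right)} \right)}} = \frac{1}{\frac{19}{2} + 13} = \frac{1}{\frac{45}{2}} = \frac{2}{45}$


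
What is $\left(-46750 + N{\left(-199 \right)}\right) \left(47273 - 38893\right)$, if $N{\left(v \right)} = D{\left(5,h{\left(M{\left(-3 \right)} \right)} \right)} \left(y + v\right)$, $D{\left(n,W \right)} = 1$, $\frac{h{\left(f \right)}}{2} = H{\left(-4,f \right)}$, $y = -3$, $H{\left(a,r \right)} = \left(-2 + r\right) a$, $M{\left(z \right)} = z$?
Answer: $-393457760$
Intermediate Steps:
$H{\left(a,r \right)} = a \left(-2 + r\right)$
$h{\left(f \right)} = 16 - 8 f$ ($h{\left(f \right)} = 2 \left(- 4 \left(-2 + f\right)\right) = 2 \left(8 - 4 f\right) = 16 - 8 f$)
$N{\left(v \right)} = -3 + v$ ($N{\left(v \right)} = 1 \left(-3 + v\right) = -3 + v$)
$\left(-46750 + N{\left(-199 \right)}\right) \left(47273 - 38893\right) = \left(-46750 - 202\right) \left(47273 - 38893\right) = \left(-46750 - 202\right) 8380 = \left(-46952\right) 8380 = -393457760$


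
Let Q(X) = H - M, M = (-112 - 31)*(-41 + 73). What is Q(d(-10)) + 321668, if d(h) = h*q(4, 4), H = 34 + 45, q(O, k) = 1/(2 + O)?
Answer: 326323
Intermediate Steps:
M = -4576 (M = -143*32 = -4576)
H = 79
d(h) = h/6 (d(h) = h/(2 + 4) = h/6)
Q(X) = 4655 (Q(X) = 79 - 1*(-4576) = 79 + 4576 = 4655)
Q(d(-10)) + 321668 = 4655 + 321668 = 326323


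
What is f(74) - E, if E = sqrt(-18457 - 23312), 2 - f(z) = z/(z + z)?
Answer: 3/2 - 3*I*sqrt(4641) ≈ 1.5 - 204.37*I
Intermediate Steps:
f(z) = 3/2 (f(z) = 2 - z/(z + z) = 2 - z/(2*z) = 2 - 1/(2*z)*z = 2 - 1*1/2 = 2 - 1/2 = 3/2)
E = 3*I*sqrt(4641) (E = sqrt(-41769) = 3*I*sqrt(4641) ≈ 204.37*I)
f(74) - E = 3/2 - 3*I*sqrt(4641)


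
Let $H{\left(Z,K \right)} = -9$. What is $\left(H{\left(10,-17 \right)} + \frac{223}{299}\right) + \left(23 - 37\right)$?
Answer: $- \frac{6654}{299} \approx -22.254$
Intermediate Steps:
$\left(H{\left(10,-17 \right)} + \frac{223}{299}\right) + \left(23 - 37\right) = \left(-9 + \frac{223}{299}\right) + \left(23 - 37\right) = \left(-9 + 223 \cdot \frac{1}{299}\right) + \left(23 - 37\right) = \left(-9 + \frac{223}{299}\right) - 14 = - \frac{2468}{299} - 14 = - \frac{6654}{299}$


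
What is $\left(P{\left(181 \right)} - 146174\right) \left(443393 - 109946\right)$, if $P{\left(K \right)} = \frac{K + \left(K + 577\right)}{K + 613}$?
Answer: $- \frac{38700264624999}{794} \approx -4.8741 \cdot 10^{10}$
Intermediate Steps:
$P{\left(K \right)} = \frac{577 + 2 K}{613 + K}$ ($P{\left(K \right)} = \frac{K + \left(577 + K\right)}{613 + K} = \frac{577 + 2 K}{613 + K}$)
$\left(P{\left(181 \right)} - 146174\right) \left(443393 - 109946\right) = \left(\frac{577 + 2 \cdot 181}{613 + 181} - 146174\right) \left(443393 - 109946\right) = \left(\frac{577 + 362}{794} - 146174\right) 333447 = \left(\frac{1}{794} \cdot 939 - 146174\right) 333447 = \left(\frac{939}{794} - 146174\right) 333447 = \left(- \frac{116061217}{794}\right) 333447 = - \frac{38700264624999}{794}$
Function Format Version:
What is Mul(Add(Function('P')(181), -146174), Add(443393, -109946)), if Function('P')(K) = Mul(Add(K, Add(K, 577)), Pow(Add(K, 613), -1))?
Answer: Rational(-38700264624999, 794) ≈ -4.8741e+10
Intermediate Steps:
Function('P')(K) = Mul(Pow(Add(613, K), -1), Add(577, Mul(2, K))) (Function('P')(K) = Mul(Add(K, Add(577, K)), Pow(Add(613, K), -1)) = Mul(Add(577, Mul(2, K)), Pow(Add(613, K), -1)) = Mul(Pow(Add(613, K), -1), Add(577, Mul(2, K))))
Mul(Add(Function('P')(181), -146174), Add(443393, -109946)) = Mul(Add(Mul(Pow(Add(613, 181), -1), Add(577, Mul(2, 181))), -146174), Add(443393, -109946)) = Mul(Add(Mul(Pow(794, -1), Add(577, 362)), -146174), 333447) = Mul(Add(Mul(Rational(1, 794), 939), -146174), 333447) = Mul(Add(Rational(939, 794), -146174), 333447) = Mul(Rational(-116061217, 794), 333447) = Rational(-38700264624999, 794)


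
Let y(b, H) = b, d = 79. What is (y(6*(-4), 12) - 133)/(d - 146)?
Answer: 157/67 ≈ 2.3433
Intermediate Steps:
(y(6*(-4), 12) - 133)/(d - 146) = (6*(-4) - 133)/(79 - 146) = (-24 - 133)/(-67) = -157*(-1/67) = 157/67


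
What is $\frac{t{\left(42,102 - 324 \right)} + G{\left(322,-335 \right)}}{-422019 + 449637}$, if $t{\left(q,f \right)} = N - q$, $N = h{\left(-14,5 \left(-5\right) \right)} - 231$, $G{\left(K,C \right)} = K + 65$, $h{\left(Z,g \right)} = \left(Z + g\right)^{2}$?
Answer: $\frac{545}{9206} \approx 0.059201$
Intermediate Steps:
$G{\left(K,C \right)} = 65 + K$
$N = 1290$ ($N = \left(-14 + 5 \left(-5\right)\right)^{2} - 231 = \left(-14 - 25\right)^{2} - 231 = \left(-39\right)^{2} - 231 = 1521 - 231 = 1290$)
$t{\left(q,f \right)} = 1290 - q$
$\frac{t{\left(42,102 - 324 \right)} + G{\left(322,-335 \right)}}{-422019 + 449637} = \frac{\left(1290 - 42\right) + \left(65 + 322\right)}{-422019 + 449637} = \frac{\left(1290 - 42\right) + 387}{27618} = \left(1248 + 387\right) \frac{1}{27618} = 1635 \cdot \frac{1}{27618} = \frac{545}{9206}$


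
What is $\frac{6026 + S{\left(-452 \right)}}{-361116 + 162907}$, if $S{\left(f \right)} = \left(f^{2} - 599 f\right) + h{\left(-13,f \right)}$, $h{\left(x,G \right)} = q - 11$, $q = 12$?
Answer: $- \frac{481079}{198209} \approx -2.4271$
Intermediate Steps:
$h{\left(x,G \right)} = 1$ ($h{\left(x,G \right)} = 12 - 11 = 1$)
$S{\left(f \right)} = 1 + f^{2} - 599 f$ ($S{\left(f \right)} = \left(f^{2} - 599 f\right) + 1 = 1 + f^{2} - 599 f$)
$\frac{6026 + S{\left(-452 \right)}}{-361116 + 162907} = \frac{6026 + \left(1 + \left(-452\right)^{2} - -270748\right)}{-361116 + 162907} = \frac{6026 + \left(1 + 204304 + 270748\right)}{-198209} = \left(6026 + 475053\right) \left(- \frac{1}{198209}\right) = 481079 \left(- \frac{1}{198209}\right) = - \frac{481079}{198209}$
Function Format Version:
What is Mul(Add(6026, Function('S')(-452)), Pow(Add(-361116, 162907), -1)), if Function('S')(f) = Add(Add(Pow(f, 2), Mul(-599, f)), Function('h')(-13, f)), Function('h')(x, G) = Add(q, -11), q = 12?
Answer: Rational(-481079, 198209) ≈ -2.4271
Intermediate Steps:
Function('h')(x, G) = 1 (Function('h')(x, G) = Add(12, -11) = 1)
Function('S')(f) = Add(1, Pow(f, 2), Mul(-599, f)) (Function('S')(f) = Add(Add(Pow(f, 2), Mul(-599, f)), 1) = Add(1, Pow(f, 2), Mul(-599, f)))
Mul(Add(6026, Function('S')(-452)), Pow(Add(-361116, 162907), -1)) = Mul(Add(6026, Add(1, Pow(-452, 2), Mul(-599, -452))), Pow(Add(-361116, 162907), -1)) = Mul(Add(6026, Add(1, 204304, 270748)), Pow(-198209, -1)) = Mul(Add(6026, 475053), Rational(-1, 198209)) = Mul(481079, Rational(-1, 198209)) = Rational(-481079, 198209)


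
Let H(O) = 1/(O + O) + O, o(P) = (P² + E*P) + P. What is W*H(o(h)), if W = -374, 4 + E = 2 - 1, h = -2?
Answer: -24123/8 ≈ -3015.4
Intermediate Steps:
E = -3 (E = -4 + (2 - 1) = -4 + 1 = -3)
o(P) = P² - 2*P (o(P) = (P² - 3*P) + P = P² - 2*P)
H(O) = O + 1/(2*O) (H(O) = 1/(2*O) + O = O + 1/(2*O))
W*H(o(h)) = -374*(-2*(-2 - 2) + 1/(2*((-2*(-2 - 2))))) = -374*(-2*(-4) + 1/(2*((-2*(-4))))) = -374*(8 + (½)/8) = -374*(8 + (½)*(⅛)) = -374*(8 + 1/16) = -374*129/16 = -24123/8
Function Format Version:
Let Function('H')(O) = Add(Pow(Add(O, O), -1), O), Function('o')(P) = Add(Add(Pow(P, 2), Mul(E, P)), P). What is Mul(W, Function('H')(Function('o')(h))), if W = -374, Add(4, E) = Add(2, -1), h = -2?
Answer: Rational(-24123, 8) ≈ -3015.4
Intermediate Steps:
E = -3 (E = Add(-4, Add(2, -1)) = Add(-4, 1) = -3)
Function('o')(P) = Add(Pow(P, 2), Mul(-2, P)) (Function('o')(P) = Add(Add(Pow(P, 2), Mul(-3, P)), P) = Add(Pow(P, 2), Mul(-2, P)))
Function('H')(O) = Add(O, Mul(Rational(1, 2), Pow(O, -1))) (Function('H')(O) = Add(Pow(Mul(2, O), -1), O) = Add(Mul(Rational(1, 2), Pow(O, -1)), O) = Add(O, Mul(Rational(1, 2), Pow(O, -1))))
Mul(W, Function('H')(Function('o')(h))) = Mul(-374, Add(Mul(-2, Add(-2, -2)), Mul(Rational(1, 2), Pow(Mul(-2, Add(-2, -2)), -1)))) = Mul(-374, Add(Mul(-2, -4), Mul(Rational(1, 2), Pow(Mul(-2, -4), -1)))) = Mul(-374, Add(8, Mul(Rational(1, 2), Pow(8, -1)))) = Mul(-374, Add(8, Mul(Rational(1, 2), Rational(1, 8)))) = Mul(-374, Add(8, Rational(1, 16))) = Mul(-374, Rational(129, 16)) = Rational(-24123, 8)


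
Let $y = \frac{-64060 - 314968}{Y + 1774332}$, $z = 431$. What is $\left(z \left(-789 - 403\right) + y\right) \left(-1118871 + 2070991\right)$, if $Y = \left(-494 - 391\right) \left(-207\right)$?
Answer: $- \frac{5665867754147360}{11583} \approx -4.8915 \cdot 10^{11}$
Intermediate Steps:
$Y = 183195$ ($Y = \left(-885\right) \left(-207\right) = 183195$)
$y = - \frac{29156}{150579}$ ($y = \frac{-64060 - 314968}{183195 + 1774332} = - \frac{379028}{1957527} = \left(-379028\right) \frac{1}{1957527} = - \frac{29156}{150579} \approx -0.19363$)
$\left(z \left(-789 - 403\right) + y\right) \left(-1118871 + 2070991\right) = \left(431 \left(-789 - 403\right) - \frac{29156}{150579}\right) \left(-1118871 + 2070991\right) = \left(431 \left(-1192\right) - \frac{29156}{150579}\right) 952120 = \left(-513752 - \frac{29156}{150579}\right) 952120 = \left(- \frac{77360291564}{150579}\right) 952120 = - \frac{5665867754147360}{11583}$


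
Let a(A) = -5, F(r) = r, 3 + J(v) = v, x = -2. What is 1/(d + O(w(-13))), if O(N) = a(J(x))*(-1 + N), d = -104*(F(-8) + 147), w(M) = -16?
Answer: -1/14371 ≈ -6.9585e-5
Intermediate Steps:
J(v) = -3 + v
d = -14456 (d = -104*(-8 + 147) = -104*139 = -14456)
O(N) = 5 - 5*N (O(N) = -5*(-1 + N) = 5 - 5*N)
1/(d + O(w(-13))) = 1/(-14456 + (5 - 5*(-16))) = 1/(-14456 + (5 + 80)) = 1/(-14456 + 85) = 1/(-14371) = -1/14371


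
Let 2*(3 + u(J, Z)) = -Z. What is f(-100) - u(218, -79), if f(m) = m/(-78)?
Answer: -2747/78 ≈ -35.218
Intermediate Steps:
u(J, Z) = -3 - Z/2 (u(J, Z) = -3 + (-Z)/2 = -3 - Z/2)
f(m) = -m/78 (f(m) = m*(-1/78) = -m/78)
f(-100) - u(218, -79) = -1/78*(-100) - (-3 - ½*(-79)) = 50/39 - (-3 + 79/2) = 50/39 - 1*73/2 = 50/39 - 73/2 = -2747/78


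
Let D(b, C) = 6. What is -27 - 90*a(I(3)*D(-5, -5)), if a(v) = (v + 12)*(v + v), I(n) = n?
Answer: -97227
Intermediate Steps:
a(v) = 2*v*(12 + v) (a(v) = (12 + v)*(2*v) = 2*v*(12 + v))
-27 - 90*a(I(3)*D(-5, -5)) = -27 - 180*3*6*(12 + 3*6) = -27 - 180*18*(12 + 18) = -27 - 180*18*30 = -27 - 90*1080 = -27 - 97200 = -97227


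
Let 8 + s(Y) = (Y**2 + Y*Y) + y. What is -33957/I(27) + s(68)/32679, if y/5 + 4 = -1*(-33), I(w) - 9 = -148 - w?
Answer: 1111238713/5424714 ≈ 204.85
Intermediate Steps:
I(w) = -139 - w (I(w) = 9 + (-148 - w) = -139 - w)
y = 145 (y = -20 + 5*(-1*(-33)) = -20 + 5*33 = -20 + 165 = 145)
s(Y) = 137 + 2*Y**2 (s(Y) = -8 + ((Y**2 + Y*Y) + 145) = -8 + ((Y**2 + Y**2) + 145) = -8 + (2*Y**2 + 145) = -8 + (145 + 2*Y**2) = 137 + 2*Y**2)
-33957/I(27) + s(68)/32679 = -33957/(-139 - 1*27) + (137 + 2*68**2)/32679 = -33957/(-139 - 27) + (137 + 2*4624)*(1/32679) = -33957/(-166) + (137 + 9248)*(1/32679) = -33957*(-1/166) + 9385*(1/32679) = 33957/166 + 9385/32679 = 1111238713/5424714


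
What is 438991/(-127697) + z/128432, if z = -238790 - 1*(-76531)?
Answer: -77100479635/16400381104 ≈ -4.7011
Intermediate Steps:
z = -162259 (z = -238790 + 76531 = -162259)
438991/(-127697) + z/128432 = 438991/(-127697) - 162259/128432 = 438991*(-1/127697) - 162259*1/128432 = -438991/127697 - 162259/128432 = -77100479635/16400381104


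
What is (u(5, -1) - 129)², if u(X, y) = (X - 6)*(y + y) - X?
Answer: 17424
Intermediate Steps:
u(X, y) = -X + 2*y*(-6 + X) (u(X, y) = (-6 + X)*(2*y) - X = 2*y*(-6 + X) - X = -X + 2*y*(-6 + X))
(u(5, -1) - 129)² = ((-1*5 - 12*(-1) + 2*5*(-1)) - 129)² = ((-5 + 12 - 10) - 129)² = (-3 - 129)² = (-132)² = 17424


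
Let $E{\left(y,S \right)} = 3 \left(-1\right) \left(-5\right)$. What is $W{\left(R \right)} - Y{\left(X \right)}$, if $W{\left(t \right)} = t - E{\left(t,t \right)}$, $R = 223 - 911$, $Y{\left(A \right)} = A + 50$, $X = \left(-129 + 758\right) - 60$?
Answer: $-1322$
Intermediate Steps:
$E{\left(y,S \right)} = 15$ ($E{\left(y,S \right)} = \left(-3\right) \left(-5\right) = 15$)
$X = 569$ ($X = 629 - 60 = 569$)
$Y{\left(A \right)} = 50 + A$
$R = -688$
$W{\left(t \right)} = -15 + t$ ($W{\left(t \right)} = t - 15 = -15 + t$)
$W{\left(R \right)} - Y{\left(X \right)} = \left(-15 - 688\right) - \left(50 + 569\right) = -703 - 619 = -1322$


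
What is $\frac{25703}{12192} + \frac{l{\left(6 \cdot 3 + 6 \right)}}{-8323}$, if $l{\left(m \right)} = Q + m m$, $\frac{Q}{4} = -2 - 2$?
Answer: $\frac{29585507}{14496288} \approx 2.0409$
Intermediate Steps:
$Q = -16$ ($Q = 4 \left(-2 - 2\right) = 4 \left(-4\right) = -16$)
$l{\left(m \right)} = -16 + m^{2}$ ($l{\left(m \right)} = -16 + m m = -16 + m^{2}$)
$\frac{25703}{12192} + \frac{l{\left(6 \cdot 3 + 6 \right)}}{-8323} = \frac{25703}{12192} + \frac{-16 + \left(6 \cdot 3 + 6\right)^{2}}{-8323} = 25703 \cdot \frac{1}{12192} + \left(-16 + \left(18 + 6\right)^{2}\right) \left(- \frac{1}{8323}\right) = \frac{25703}{12192} + \left(-16 + 24^{2}\right) \left(- \frac{1}{8323}\right) = \frac{25703}{12192} + \left(-16 + 576\right) \left(- \frac{1}{8323}\right) = \frac{25703}{12192} + 560 \left(- \frac{1}{8323}\right) = \frac{25703}{12192} - \frac{80}{1189} = \frac{29585507}{14496288}$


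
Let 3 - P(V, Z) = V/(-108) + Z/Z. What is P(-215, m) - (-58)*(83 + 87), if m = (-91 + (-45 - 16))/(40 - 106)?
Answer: 1064881/108 ≈ 9860.0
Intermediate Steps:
m = 76/33 (m = (-91 - 61)/(-66) = -152*(-1/66) = 76/33 ≈ 2.3030)
P(V, Z) = 2 + V/108 (P(V, Z) = 3 - (V/(-108) + Z/Z) = 3 - (V*(-1/108) + 1) = 3 - (-V/108 + 1) = 3 - (1 - V/108) = 3 + (-1 + V/108) = 2 + V/108)
P(-215, m) - (-58)*(83 + 87) = (2 + (1/108)*(-215)) - (-58)*(83 + 87) = (2 - 215/108) - (-58)*170 = 1/108 - 1*(-9860) = 1/108 + 9860 = 1064881/108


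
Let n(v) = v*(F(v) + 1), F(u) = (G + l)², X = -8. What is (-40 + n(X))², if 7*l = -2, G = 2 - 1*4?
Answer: 19360000/2401 ≈ 8063.3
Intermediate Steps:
G = -2 (G = 2 - 4 = -2)
l = -2/7 (l = (⅐)*(-2) = -2/7 ≈ -0.28571)
F(u) = 256/49 (F(u) = (-2 - 2/7)² = (-16/7)² = 256/49)
n(v) = 305*v/49 (n(v) = v*(256/49 + 1) = v*(305/49) = 305*v/49)
(-40 + n(X))² = (-40 + (305/49)*(-8))² = (-40 - 2440/49)² = (-4400/49)² = 19360000/2401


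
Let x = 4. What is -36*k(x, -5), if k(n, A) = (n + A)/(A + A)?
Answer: -18/5 ≈ -3.6000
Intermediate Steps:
k(n, A) = (A + n)/(2*A) (k(n, A) = (A + n)/((2*A)) = (A + n)*(1/(2*A)) = (A + n)/(2*A))
-36*k(x, -5) = -18*(-5 + 4)/(-5) = -18*(-1)*(-1)/5 = -36*⅒ = -18/5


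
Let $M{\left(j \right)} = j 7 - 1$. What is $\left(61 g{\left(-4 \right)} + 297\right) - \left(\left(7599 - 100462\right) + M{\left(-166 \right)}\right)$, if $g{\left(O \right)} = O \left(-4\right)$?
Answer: $95299$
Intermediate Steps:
$M{\left(j \right)} = -1 + 7 j$ ($M{\left(j \right)} = 7 j - 1 = -1 + 7 j$)
$g{\left(O \right)} = - 4 O$
$\left(61 g{\left(-4 \right)} + 297\right) - \left(\left(7599 - 100462\right) + M{\left(-166 \right)}\right) = \left(61 \left(\left(-4\right) \left(-4\right)\right) + 297\right) - \left(\left(7599 - 100462\right) + \left(-1 + 7 \left(-166\right)\right)\right) = \left(61 \cdot 16 + 297\right) - \left(-92863 - 1163\right) = \left(976 + 297\right) - \left(-92863 - 1163\right) = 1273 - -94026 = 1273 + 94026 = 95299$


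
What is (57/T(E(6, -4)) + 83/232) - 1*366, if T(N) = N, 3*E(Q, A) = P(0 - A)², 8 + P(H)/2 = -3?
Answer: -10254391/28072 ≈ -365.29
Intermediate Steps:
P(H) = -22 (P(H) = -16 + 2*(-3) = -16 - 6 = -22)
E(Q, A) = 484/3 (E(Q, A) = (⅓)*(-22)² = (⅓)*484 = 484/3)
(57/T(E(6, -4)) + 83/232) - 1*366 = (57/(484/3) + 83/232) - 1*366 = (57*(3/484) + 83*(1/232)) - 366 = (171/484 + 83/232) - 366 = 19961/28072 - 366 = -10254391/28072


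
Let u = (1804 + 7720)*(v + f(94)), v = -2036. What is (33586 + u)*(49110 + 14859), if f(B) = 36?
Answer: -1216333049166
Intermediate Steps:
u = -19048000 (u = (1804 + 7720)*(-2036 + 36) = 9524*(-2000) = -19048000)
(33586 + u)*(49110 + 14859) = (33586 - 19048000)*(49110 + 14859) = -19014414*63969 = -1216333049166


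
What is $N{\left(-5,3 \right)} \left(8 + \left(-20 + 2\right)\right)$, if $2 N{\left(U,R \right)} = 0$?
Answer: $0$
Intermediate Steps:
$N{\left(U,R \right)} = 0$ ($N{\left(U,R \right)} = \frac{1}{2} \cdot 0 = 0$)
$N{\left(-5,3 \right)} \left(8 + \left(-20 + 2\right)\right) = 0 \left(8 + \left(-20 + 2\right)\right) = 0 \left(8 - 18\right) = 0 \left(-10\right) = 0$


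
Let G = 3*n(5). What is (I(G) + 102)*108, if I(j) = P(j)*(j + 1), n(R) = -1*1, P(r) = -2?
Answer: 11448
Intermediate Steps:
n(R) = -1
G = -3 (G = 3*(-1) = -3)
I(j) = -2 - 2*j (I(j) = -2*(j + 1) = -2*(1 + j) = -2 - 2*j)
(I(G) + 102)*108 = ((-2 - 2*(-3)) + 102)*108 = ((-2 + 6) + 102)*108 = (4 + 102)*108 = 106*108 = 11448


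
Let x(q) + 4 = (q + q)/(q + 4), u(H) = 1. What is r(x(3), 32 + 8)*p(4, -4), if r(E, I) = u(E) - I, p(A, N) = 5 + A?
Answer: -351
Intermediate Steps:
x(q) = -4 + 2*q/(4 + q) (x(q) = -4 + (q + q)/(q + 4) = -4 + (2*q)/(4 + q) = -4 + 2*q/(4 + q))
r(E, I) = 1 - I
r(x(3), 32 + 8)*p(4, -4) = (1 - (32 + 8))*(5 + 4) = (1 - 1*40)*9 = (1 - 40)*9 = -39*9 = -351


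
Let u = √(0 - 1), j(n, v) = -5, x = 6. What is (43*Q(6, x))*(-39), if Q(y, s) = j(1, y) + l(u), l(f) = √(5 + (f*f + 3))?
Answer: 8385 - 1677*√7 ≈ 3948.1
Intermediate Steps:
u = I (u = √(-1) = I ≈ 1.0*I)
l(f) = √(8 + f²) (l(f) = √(5 + (f² + 3)) = √(5 + (3 + f²)) = √(8 + f²))
Q(y, s) = -5 + √7 (Q(y, s) = -5 + √(8 + I²) = -5 + √(8 - 1) = -5 + √7)
(43*Q(6, x))*(-39) = (43*(-5 + √7))*(-39) = (-215 + 43*√7)*(-39) = 8385 - 1677*√7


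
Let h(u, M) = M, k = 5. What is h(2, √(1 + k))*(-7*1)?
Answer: -7*√6 ≈ -17.146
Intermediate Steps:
h(2, √(1 + k))*(-7*1) = √(1 + 5)*(-7*1) = √6*(-7) = -7*√6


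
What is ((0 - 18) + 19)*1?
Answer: 1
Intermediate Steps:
((0 - 18) + 19)*1 = (-18 + 19)*1 = 1*1 = 1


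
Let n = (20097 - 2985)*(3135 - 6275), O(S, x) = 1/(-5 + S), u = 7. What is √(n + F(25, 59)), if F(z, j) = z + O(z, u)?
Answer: I*√5373165495/10 ≈ 7330.2*I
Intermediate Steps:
F(z, j) = z + 1/(-5 + z)
n = -53731680 (n = 17112*(-3140) = -53731680)
√(n + F(25, 59)) = √(-53731680 + (1 + 25*(-5 + 25))/(-5 + 25)) = √(-53731680 + (1 + 25*20)/20) = √(-53731680 + (1 + 500)/20) = √(-53731680 + (1/20)*501) = √(-53731680 + 501/20) = √(-1074633099/20) = I*√5373165495/10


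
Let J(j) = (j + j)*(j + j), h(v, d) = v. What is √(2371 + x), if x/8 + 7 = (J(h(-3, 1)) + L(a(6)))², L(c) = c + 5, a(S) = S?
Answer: √19987 ≈ 141.38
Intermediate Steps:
L(c) = 5 + c
J(j) = 4*j² (J(j) = (2*j)*(2*j) = 4*j²)
x = 17616 (x = -56 + 8*(4*(-3)² + (5 + 6))² = -56 + 8*(4*9 + 11)² = -56 + 8*(36 + 11)² = -56 + 8*47² = -56 + 8*2209 = -56 + 17672 = 17616)
√(2371 + x) = √(2371 + 17616) = √19987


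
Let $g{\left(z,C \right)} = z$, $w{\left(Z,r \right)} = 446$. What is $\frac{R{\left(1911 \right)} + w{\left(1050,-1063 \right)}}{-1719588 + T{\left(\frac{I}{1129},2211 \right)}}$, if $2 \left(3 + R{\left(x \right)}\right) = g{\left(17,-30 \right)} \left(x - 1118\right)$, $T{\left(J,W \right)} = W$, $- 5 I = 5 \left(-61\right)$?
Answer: $- \frac{4789}{1144918} \approx -0.0041828$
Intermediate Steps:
$I = 61$ ($I = - \frac{5 \left(-61\right)}{5} = \left(- \frac{1}{5}\right) \left(-305\right) = 61$)
$R{\left(x \right)} = -9506 + \frac{17 x}{2}$ ($R{\left(x \right)} = -3 + \frac{17 \left(x - 1118\right)}{2} = -3 + \frac{17 \left(-1118 + x\right)}{2} = -3 + \frac{-19006 + 17 x}{2} = -3 + \left(-9503 + \frac{17 x}{2}\right) = -9506 + \frac{17 x}{2}$)
$\frac{R{\left(1911 \right)} + w{\left(1050,-1063 \right)}}{-1719588 + T{\left(\frac{I}{1129},2211 \right)}} = \frac{\left(-9506 + \frac{17}{2} \cdot 1911\right) + 446}{-1719588 + 2211} = \frac{\left(-9506 + \frac{32487}{2}\right) + 446}{-1717377} = \left(\frac{13475}{2} + 446\right) \left(- \frac{1}{1717377}\right) = \frac{14367}{2} \left(- \frac{1}{1717377}\right) = - \frac{4789}{1144918}$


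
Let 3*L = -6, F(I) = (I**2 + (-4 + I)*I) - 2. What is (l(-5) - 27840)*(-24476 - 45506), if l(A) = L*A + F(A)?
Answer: 1942840284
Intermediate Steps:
F(I) = -2 + I**2 + I*(-4 + I) (F(I) = (I**2 + I*(-4 + I)) - 2 = -2 + I**2 + I*(-4 + I))
L = -2 (L = (1/3)*(-6) = -2)
l(A) = -2 - 6*A + 2*A**2 (l(A) = -2*A + (-2 - 4*A + 2*A**2) = -2 - 6*A + 2*A**2)
(l(-5) - 27840)*(-24476 - 45506) = ((-2 - 6*(-5) + 2*(-5)**2) - 27840)*(-24476 - 45506) = ((-2 + 30 + 2*25) - 27840)*(-69982) = ((-2 + 30 + 50) - 27840)*(-69982) = (78 - 27840)*(-69982) = -27762*(-69982) = 1942840284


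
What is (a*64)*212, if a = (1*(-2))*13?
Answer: -352768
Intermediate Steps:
a = -26 (a = -2*13 = -26)
(a*64)*212 = -26*64*212 = -1664*212 = -352768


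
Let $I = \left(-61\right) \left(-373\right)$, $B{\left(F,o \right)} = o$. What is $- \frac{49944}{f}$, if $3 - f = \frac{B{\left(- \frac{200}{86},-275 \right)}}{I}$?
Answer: $- \frac{568187916}{34267} \approx -16581.0$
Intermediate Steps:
$I = 22753$
$f = \frac{68534}{22753}$ ($f = 3 - - \frac{275}{22753} = 3 + \frac{275}{22753} = \frac{68534}{22753} \approx 3.0121$)
$- \frac{49944}{f} = - \frac{49944}{\frac{68534}{22753}} = \left(-49944\right) \frac{22753}{68534} = - \frac{568187916}{34267}$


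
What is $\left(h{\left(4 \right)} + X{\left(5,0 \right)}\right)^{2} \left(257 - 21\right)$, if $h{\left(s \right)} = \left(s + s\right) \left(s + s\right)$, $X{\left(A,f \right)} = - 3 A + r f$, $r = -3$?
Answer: $566636$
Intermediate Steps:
$X{\left(A,f \right)} = - 3 A - 3 f$
$h{\left(s \right)} = 4 s^{2}$ ($h{\left(s \right)} = 2 s 2 s = 4 s^{2}$)
$\left(h{\left(4 \right)} + X{\left(5,0 \right)}\right)^{2} \left(257 - 21\right) = \left(4 \cdot 4^{2} - 15\right)^{2} \left(257 - 21\right) = \left(4 \cdot 16 + \left(-15 + 0\right)\right)^{2} \cdot 236 = \left(64 - 15\right)^{2} \cdot 236 = 49^{2} \cdot 236 = 2401 \cdot 236 = 566636$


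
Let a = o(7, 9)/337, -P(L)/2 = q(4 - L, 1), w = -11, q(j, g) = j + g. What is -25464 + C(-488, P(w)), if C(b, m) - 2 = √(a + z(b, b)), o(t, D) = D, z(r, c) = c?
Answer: -25462 + I*√55418639/337 ≈ -25462.0 + 22.09*I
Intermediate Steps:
q(j, g) = g + j
P(L) = -10 + 2*L (P(L) = -2*(1 + (4 - L)) = -2*(5 - L) = -10 + 2*L)
a = 9/337 ≈ 0.026706
C(b, m) = 2 + √(9/337 + b)
-25464 + C(-488, P(w)) = -25464 + (2 + √(3033 + 113569*(-488))/337) = -25464 + (2 + √(3033 - 55421672)/337) = -25464 + (2 + √(-55418639)/337) = -25464 + (2 + (I*√55418639)/337) = -25464 + (2 + I*√55418639/337) = -25462 + I*√55418639/337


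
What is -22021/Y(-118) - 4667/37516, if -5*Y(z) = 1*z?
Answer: -2065624943/2213444 ≈ -933.22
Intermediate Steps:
Y(z) = -z/5
-22021/Y(-118) - 4667/37516 = -22021/((-⅕*(-118))) - 4667/37516 = -22021/118/5 - 4667*1/37516 = -22021*5/118 - 4667/37516 = -110105/118 - 4667/37516 = -2065624943/2213444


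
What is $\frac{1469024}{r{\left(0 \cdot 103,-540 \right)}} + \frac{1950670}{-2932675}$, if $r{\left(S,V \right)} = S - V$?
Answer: $\frac{43071165974}{15836445} \approx 2719.8$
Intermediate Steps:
$\frac{1469024}{r{\left(0 \cdot 103,-540 \right)}} + \frac{1950670}{-2932675} = \frac{1469024}{0 \cdot 103 - -540} + \frac{1950670}{-2932675} = \frac{1469024}{0 + 540} + 1950670 \left(- \frac{1}{2932675}\right) = \frac{1469024}{540} - \frac{390134}{586535} = 1469024 \cdot \frac{1}{540} - \frac{390134}{586535} = \frac{367256}{135} - \frac{390134}{586535} = \frac{43071165974}{15836445}$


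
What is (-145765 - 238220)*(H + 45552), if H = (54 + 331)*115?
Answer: -34492220595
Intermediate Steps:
H = 44275 (H = 385*115 = 44275)
(-145765 - 238220)*(H + 45552) = (-145765 - 238220)*(44275 + 45552) = -383985*89827 = -34492220595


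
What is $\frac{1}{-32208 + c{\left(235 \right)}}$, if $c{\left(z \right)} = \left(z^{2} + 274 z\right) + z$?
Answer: $\frac{1}{87642} \approx 1.141 \cdot 10^{-5}$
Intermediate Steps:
$c{\left(z \right)} = z^{2} + 275 z$
$\frac{1}{-32208 + c{\left(235 \right)}} = \frac{1}{-32208 + 235 \left(275 + 235\right)} = \frac{1}{-32208 + 235 \cdot 510} = \frac{1}{-32208 + 119850} = \frac{1}{87642}$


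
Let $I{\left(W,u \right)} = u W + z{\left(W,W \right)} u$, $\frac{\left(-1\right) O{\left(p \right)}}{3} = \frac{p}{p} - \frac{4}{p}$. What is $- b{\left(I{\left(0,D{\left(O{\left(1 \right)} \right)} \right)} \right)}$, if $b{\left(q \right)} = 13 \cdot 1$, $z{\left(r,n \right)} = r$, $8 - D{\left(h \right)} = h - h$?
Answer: $-13$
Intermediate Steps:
$O{\left(p \right)} = -3 + \frac{12}{p}$ ($O{\left(p \right)} = - 3 \left(\frac{p}{p} - \frac{4}{p}\right) = - 3 \left(1 - \frac{4}{p}\right) = -3 + \frac{12}{p}$)
$D{\left(h \right)} = 8$ ($D{\left(h \right)} = 8 - \left(h - h\right) = 8 - 0 = 8 + 0 = 8$)
$I{\left(W,u \right)} = 2 W u$ ($I{\left(W,u \right)} = u W + W u = W u + W u = 2 W u$)
$b{\left(q \right)} = 13$
$- b{\left(I{\left(0,D{\left(O{\left(1 \right)} \right)} \right)} \right)} = \left(-1\right) 13 = -13$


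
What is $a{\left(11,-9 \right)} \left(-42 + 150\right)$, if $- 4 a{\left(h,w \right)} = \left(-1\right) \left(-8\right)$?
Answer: $-216$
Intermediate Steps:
$a{\left(h,w \right)} = -2$ ($a{\left(h,w \right)} = - \frac{\left(-1\right) \left(-8\right)}{4} = \left(- \frac{1}{4}\right) 8 = -2$)
$a{\left(11,-9 \right)} \left(-42 + 150\right) = - 2 \left(-42 + 150\right) = \left(-2\right) 108 = -216$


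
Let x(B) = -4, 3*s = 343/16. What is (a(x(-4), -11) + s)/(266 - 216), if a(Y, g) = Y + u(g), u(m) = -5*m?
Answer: 2791/2400 ≈ 1.1629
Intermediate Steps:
s = 343/48 (s = (343/16)/3 = (343*(1/16))/3 = (1/3)*(343/16) = 343/48 ≈ 7.1458)
a(Y, g) = Y - 5*g
(a(x(-4), -11) + s)/(266 - 216) = ((-4 - 5*(-11)) + 343/48)/(266 - 216) = ((-4 + 55) + 343/48)/50 = (51 + 343/48)*(1/50) = (2791/48)*(1/50) = 2791/2400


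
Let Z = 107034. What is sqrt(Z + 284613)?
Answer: sqrt(391647) ≈ 625.82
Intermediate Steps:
sqrt(Z + 284613) = sqrt(107034 + 284613) = sqrt(391647)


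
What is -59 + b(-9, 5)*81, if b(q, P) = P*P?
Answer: 1966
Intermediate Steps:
b(q, P) = P**2
-59 + b(-9, 5)*81 = -59 + 5**2*81 = -59 + 25*81 = -59 + 2025 = 1966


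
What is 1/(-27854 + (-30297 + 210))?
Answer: -1/57941 ≈ -1.7259e-5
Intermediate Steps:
1/(-27854 + (-30297 + 210)) = 1/(-27854 - 30087) = 1/(-57941) = -1/57941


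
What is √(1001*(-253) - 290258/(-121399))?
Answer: I*√3732335857273911/121399 ≈ 503.24*I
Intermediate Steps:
√(1001*(-253) - 290258/(-121399)) = √(-253253 - 290258*(-1/121399)) = √(-253253 + 290258/121399) = √(-30744370689/121399) = I*√3732335857273911/121399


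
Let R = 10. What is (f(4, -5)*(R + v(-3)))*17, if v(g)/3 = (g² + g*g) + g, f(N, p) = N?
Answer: 3740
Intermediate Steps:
v(g) = 3*g + 6*g² (v(g) = 3*((g² + g*g) + g) = 3*((g² + g²) + g) = 3*(2*g² + g) = 3*(g + 2*g²) = 3*g + 6*g²)
(f(4, -5)*(R + v(-3)))*17 = (4*(10 + 3*(-3)*(1 + 2*(-3))))*17 = (4*(10 + 3*(-3)*(1 - 6)))*17 = (4*(10 + 3*(-3)*(-5)))*17 = (4*(10 + 45))*17 = (4*55)*17 = 220*17 = 3740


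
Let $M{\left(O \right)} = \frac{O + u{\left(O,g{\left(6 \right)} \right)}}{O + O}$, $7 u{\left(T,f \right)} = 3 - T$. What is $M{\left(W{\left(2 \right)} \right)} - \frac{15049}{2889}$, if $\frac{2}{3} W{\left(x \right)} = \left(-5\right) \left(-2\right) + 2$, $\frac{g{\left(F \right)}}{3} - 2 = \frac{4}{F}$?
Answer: $- \frac{385741}{80892} \approx -4.7686$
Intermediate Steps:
$g{\left(F \right)} = 6 + \frac{12}{F}$ ($g{\left(F \right)} = 6 + 3 \frac{4}{F} = 6 + \frac{12}{F}$)
$W{\left(x \right)} = 18$ ($W{\left(x \right)} = \frac{3 \left(\left(-5\right) \left(-2\right) + 2\right)}{2} = \frac{3 \left(10 + 2\right)}{2} = \frac{3}{2} \cdot 12 = 18$)
$u{\left(T,f \right)} = \frac{3}{7} - \frac{T}{7}$ ($u{\left(T,f \right)} = \frac{3 - T}{7} = \frac{3}{7} - \frac{T}{7}$)
$M{\left(O \right)} = \frac{\frac{3}{7} + \frac{6 O}{7}}{2 O}$ ($M{\left(O \right)} = \frac{O - \left(- \frac{3}{7} + \frac{O}{7}\right)}{O + O} = \frac{\frac{3}{7} + \frac{6 O}{7}}{2 O}$)
$M{\left(W{\left(2 \right)} \right)} - \frac{15049}{2889} = \frac{3 \left(1 + 2 \cdot 18\right)}{14 \cdot 18} - \frac{15049}{2889} = \frac{3}{14} \cdot \frac{1}{18} \left(1 + 36\right) - \frac{15049}{2889} = \frac{3}{14} \cdot \frac{1}{18} \cdot 37 - \frac{15049}{2889} = \frac{37}{84} - \frac{15049}{2889} = - \frac{385741}{80892}$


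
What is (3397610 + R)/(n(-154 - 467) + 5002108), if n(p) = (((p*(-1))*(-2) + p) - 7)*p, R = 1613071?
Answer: 385437/474106 ≈ 0.81298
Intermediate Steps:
n(p) = p*(-7 + 3*p) (n(p) = ((-p*(-2) + p) - 7)*p = ((2*p + p) - 7)*p = (3*p - 7)*p = (-7 + 3*p)*p = p*(-7 + 3*p))
(3397610 + R)/(n(-154 - 467) + 5002108) = (3397610 + 1613071)/((-154 - 467)*(-7 + 3*(-154 - 467)) + 5002108) = 5010681/(-621*(-7 + 3*(-621)) + 5002108) = 5010681/(-621*(-7 - 1863) + 5002108) = 5010681/(-621*(-1870) + 5002108) = 5010681/(1161270 + 5002108) = 5010681/6163378 = 5010681*(1/6163378) = 385437/474106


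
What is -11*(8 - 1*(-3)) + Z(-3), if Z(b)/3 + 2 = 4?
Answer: -115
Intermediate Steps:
Z(b) = 6 (Z(b) = -6 + 3*4 = -6 + 12 = 6)
-11*(8 - 1*(-3)) + Z(-3) = -11*(8 - 1*(-3)) + 6 = -11*(8 + 3) + 6 = -11*11 + 6 = -121 + 6 = -115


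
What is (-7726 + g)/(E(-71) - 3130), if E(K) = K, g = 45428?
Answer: -37702/3201 ≈ -11.778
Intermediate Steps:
(-7726 + g)/(E(-71) - 3130) = (-7726 + 45428)/(-71 - 3130) = 37702/(-3201) = 37702*(-1/3201) = -37702/3201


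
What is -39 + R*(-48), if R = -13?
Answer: 585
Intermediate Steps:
-39 + R*(-48) = -39 - 13*(-48) = -39 + 624 = 585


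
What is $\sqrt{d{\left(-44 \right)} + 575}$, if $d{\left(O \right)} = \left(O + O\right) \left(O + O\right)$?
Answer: $\sqrt{8319} \approx 91.208$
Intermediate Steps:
$d{\left(O \right)} = 4 O^{2}$ ($d{\left(O \right)} = 2 O 2 O = 4 O^{2}$)
$\sqrt{d{\left(-44 \right)} + 575} = \sqrt{4 \left(-44\right)^{2} + 575} = \sqrt{4 \cdot 1936 + 575} = \sqrt{7744 + 575} = \sqrt{8319}$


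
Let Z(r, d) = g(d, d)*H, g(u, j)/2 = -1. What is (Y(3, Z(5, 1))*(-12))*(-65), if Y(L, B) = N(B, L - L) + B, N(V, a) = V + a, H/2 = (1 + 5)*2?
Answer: -74880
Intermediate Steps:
g(u, j) = -2 (g(u, j) = 2*(-1) = -2)
H = 24 (H = 2*((1 + 5)*2) = 2*(6*2) = 2*12 = 24)
Z(r, d) = -48 (Z(r, d) = -2*24 = -48)
Y(L, B) = 2*B (Y(L, B) = (B + (L - L)) + B = (B + 0) + B = B + B = 2*B)
(Y(3, Z(5, 1))*(-12))*(-65) = ((2*(-48))*(-12))*(-65) = -96*(-12)*(-65) = 1152*(-65) = -74880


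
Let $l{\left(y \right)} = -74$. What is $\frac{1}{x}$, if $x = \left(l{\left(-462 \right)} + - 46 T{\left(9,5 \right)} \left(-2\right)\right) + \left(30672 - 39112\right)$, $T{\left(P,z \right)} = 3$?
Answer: $- \frac{1}{8238} \approx -0.00012139$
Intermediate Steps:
$x = -8238$ ($x = \left(-74 + \left(-46\right) 3 \left(-2\right)\right) + \left(30672 - 39112\right) = \left(-74 - -276\right) - 8440 = \left(-74 + 276\right) - 8440 = 202 - 8440 = -8238$)
$\frac{1}{x} = \frac{1}{-8238} = - \frac{1}{8238}$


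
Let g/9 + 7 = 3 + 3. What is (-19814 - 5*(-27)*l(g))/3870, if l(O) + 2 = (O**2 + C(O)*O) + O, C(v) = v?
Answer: 571/3870 ≈ 0.14755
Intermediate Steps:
g = -9 (g = -63 + 9*(3 + 3) = -63 + 9*6 = -63 + 54 = -9)
l(O) = -2 + O + 2*O**2 (l(O) = -2 + ((O**2 + O*O) + O) = -2 + ((O**2 + O**2) + O) = -2 + (2*O**2 + O) = -2 + (O + 2*O**2) = -2 + O + 2*O**2)
(-19814 - 5*(-27)*l(g))/3870 = (-19814 - 5*(-27)*(-2 - 9 + 2*(-9)**2))/3870 = (-19814 - (-135)*(-2 - 9 + 2*81))*(1/3870) = (-19814 - (-135)*(-2 - 9 + 162))*(1/3870) = (-19814 - (-135)*151)*(1/3870) = (-19814 - 1*(-20385))*(1/3870) = (-19814 + 20385)*(1/3870) = 571*(1/3870) = 571/3870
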